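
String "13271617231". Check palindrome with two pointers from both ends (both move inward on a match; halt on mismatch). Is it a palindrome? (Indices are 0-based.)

l=0 r=10: '1'=='1', l++,r--
l=1 r=9: '3'=='3', l++,r--
l=2 r=8: '2'=='2', l++,r--
l=3 r=7: '7'=='7', l++,r--
l=4 r=6: '1'=='1', l++,r--

palindrome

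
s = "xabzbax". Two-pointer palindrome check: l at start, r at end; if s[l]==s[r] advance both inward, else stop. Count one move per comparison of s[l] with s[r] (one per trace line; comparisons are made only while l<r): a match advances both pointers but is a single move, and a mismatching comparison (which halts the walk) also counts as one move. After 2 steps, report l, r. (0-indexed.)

[0,6] 'x'=='x' → l++,r--
[1,5] 'a'=='a' → l++,r--

l=2, r=4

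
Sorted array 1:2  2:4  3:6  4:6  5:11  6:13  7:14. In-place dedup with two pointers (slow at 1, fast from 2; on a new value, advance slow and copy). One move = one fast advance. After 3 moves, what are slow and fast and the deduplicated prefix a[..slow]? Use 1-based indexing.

slow=3, fast=5, prefix=[2, 4, 6]

slow=1 fast=2: a[fast]=4≠a[slow]=2 write a[2]=4, slow++,fast++
slow=2 fast=3: a[fast]=6≠a[slow]=4 write a[3]=6, slow++,fast++
slow=3 fast=4: a[fast]=6=a[slow] dup, fast++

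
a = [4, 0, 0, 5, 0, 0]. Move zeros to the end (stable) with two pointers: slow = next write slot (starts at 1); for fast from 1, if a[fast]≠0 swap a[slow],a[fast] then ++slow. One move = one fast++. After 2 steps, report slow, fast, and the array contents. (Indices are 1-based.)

(s=1,f=1) a[fast]=4≠0 swap→a[1]=4 → slow++,fast++
(s=2,f=2) a[fast]=0 → fast++

slow=2, fast=3, a=[4, 0, 0, 5, 0, 0]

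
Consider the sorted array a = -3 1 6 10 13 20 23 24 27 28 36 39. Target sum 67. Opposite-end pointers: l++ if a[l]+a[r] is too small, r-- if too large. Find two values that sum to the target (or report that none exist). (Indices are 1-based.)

(28, 39)

l=1 r=12: -3+39=36 <67, l++
l=2 r=12: 1+39=40 <67, l++
l=3 r=12: 6+39=45 <67, l++
l=4 r=12: 10+39=49 <67, l++
l=5 r=12: 13+39=52 <67, l++
l=6 r=12: 20+39=59 <67, l++
l=7 r=12: 23+39=62 <67, l++
l=8 r=12: 24+39=63 <67, l++
l=9 r=12: 27+39=66 <67, l++
l=10 r=12: 28+39=67, found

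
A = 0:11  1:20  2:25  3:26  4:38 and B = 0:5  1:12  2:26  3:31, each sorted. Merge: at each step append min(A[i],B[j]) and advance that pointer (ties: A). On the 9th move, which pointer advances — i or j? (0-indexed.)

i

[i=0,j=0] A[i]=11>B[j]=5 take 5 → j++
[i=0,j=1] A[i]=11<=B[j]=12 take 11 → i++
[i=1,j=1] A[i]=20>B[j]=12 take 12 → j++
[i=1,j=2] A[i]=20<=B[j]=26 take 20 → i++
[i=2,j=2] A[i]=25<=B[j]=26 take 25 → i++
[i=3,j=2] A[i]=26<=B[j]=26 take 26 → i++
[i=4,j=2] A[i]=38>B[j]=26 take 26 → j++
[i=4,j=3] A[i]=38>B[j]=31 take 31 → j++
[i=4,j=4] B done, take A[i]=38 → i++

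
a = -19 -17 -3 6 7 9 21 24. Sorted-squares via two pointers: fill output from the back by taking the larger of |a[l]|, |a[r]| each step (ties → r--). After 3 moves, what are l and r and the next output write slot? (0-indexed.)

l=1, r=5, next write slot=4

[0,7] |-19|<=|24| out[7]=576 → r--
[0,6] |-19|<=|21| out[6]=441 → r--
[0,5] |-19|>|9| out[5]=361 → l++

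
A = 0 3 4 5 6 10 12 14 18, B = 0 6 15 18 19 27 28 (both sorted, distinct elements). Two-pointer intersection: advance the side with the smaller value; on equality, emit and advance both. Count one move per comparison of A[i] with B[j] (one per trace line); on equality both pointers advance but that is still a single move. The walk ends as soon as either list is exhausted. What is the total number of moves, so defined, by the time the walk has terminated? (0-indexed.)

[i=0,j=0] 0==0 emit → i++,j++
[i=1,j=1] 3<6 → i++
[i=2,j=1] 4<6 → i++
[i=3,j=1] 5<6 → i++
[i=4,j=1] 6==6 emit → i++,j++
[i=5,j=2] 10<15 → i++
[i=6,j=2] 12<15 → i++
[i=7,j=2] 14<15 → i++
[i=8,j=2] 18>15 → j++
[i=8,j=3] 18==18 emit → i++,j++

10 moves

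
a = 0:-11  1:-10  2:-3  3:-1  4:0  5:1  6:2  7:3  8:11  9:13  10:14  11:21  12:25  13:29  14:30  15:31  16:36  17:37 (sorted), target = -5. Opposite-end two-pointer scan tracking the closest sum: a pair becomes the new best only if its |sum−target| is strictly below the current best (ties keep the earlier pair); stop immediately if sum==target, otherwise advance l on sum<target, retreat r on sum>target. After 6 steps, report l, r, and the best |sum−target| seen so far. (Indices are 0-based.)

l=0, r=11, best |Δ|=19

l=0 r=17: -11+37=26 d=31 *, r--
l=0 r=16: -11+36=25 d=30 *, r--
l=0 r=15: -11+31=20 d=25 *, r--
l=0 r=14: -11+30=19 d=24 *, r--
l=0 r=13: -11+29=18 d=23 *, r--
l=0 r=12: -11+25=14 d=19 *, r--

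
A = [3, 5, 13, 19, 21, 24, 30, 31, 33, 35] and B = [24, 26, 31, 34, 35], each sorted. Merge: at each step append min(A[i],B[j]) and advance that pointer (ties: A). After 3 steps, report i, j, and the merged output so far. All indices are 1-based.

i=4, j=1, merged so far=[3, 5, 13]

i=1 j=1: A[i]=3<=B[j]=24 take 3, i++
i=2 j=1: A[i]=5<=B[j]=24 take 5, i++
i=3 j=1: A[i]=13<=B[j]=24 take 13, i++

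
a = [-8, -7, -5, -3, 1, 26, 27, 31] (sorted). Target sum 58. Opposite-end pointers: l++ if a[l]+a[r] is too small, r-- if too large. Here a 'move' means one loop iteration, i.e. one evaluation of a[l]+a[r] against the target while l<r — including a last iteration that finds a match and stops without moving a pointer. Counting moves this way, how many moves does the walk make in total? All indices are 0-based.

7 moves

l=0 r=7: -8+31=23 <58, l++
l=1 r=7: -7+31=24 <58, l++
l=2 r=7: -5+31=26 <58, l++
l=3 r=7: -3+31=28 <58, l++
l=4 r=7: 1+31=32 <58, l++
l=5 r=7: 26+31=57 <58, l++
l=6 r=7: 27+31=58, found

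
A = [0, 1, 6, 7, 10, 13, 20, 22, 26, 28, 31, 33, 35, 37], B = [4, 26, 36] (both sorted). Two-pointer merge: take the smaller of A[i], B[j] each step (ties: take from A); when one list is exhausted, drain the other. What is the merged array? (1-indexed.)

i=1 j=1: A[i]=0<=B[j]=4 take 0, i++
i=2 j=1: A[i]=1<=B[j]=4 take 1, i++
i=3 j=1: A[i]=6>B[j]=4 take 4, j++
i=3 j=2: A[i]=6<=B[j]=26 take 6, i++
i=4 j=2: A[i]=7<=B[j]=26 take 7, i++
i=5 j=2: A[i]=10<=B[j]=26 take 10, i++
i=6 j=2: A[i]=13<=B[j]=26 take 13, i++
i=7 j=2: A[i]=20<=B[j]=26 take 20, i++
i=8 j=2: A[i]=22<=B[j]=26 take 22, i++
i=9 j=2: A[i]=26<=B[j]=26 take 26, i++
i=10 j=2: A[i]=28>B[j]=26 take 26, j++
i=10 j=3: A[i]=28<=B[j]=36 take 28, i++
i=11 j=3: A[i]=31<=B[j]=36 take 31, i++
i=12 j=3: A[i]=33<=B[j]=36 take 33, i++
i=13 j=3: A[i]=35<=B[j]=36 take 35, i++
i=14 j=3: A[i]=37>B[j]=36 take 36, j++
i=14 j=4: B done, take A[i]=37, i++

[0, 1, 4, 6, 7, 10, 13, 20, 22, 26, 26, 28, 31, 33, 35, 36, 37]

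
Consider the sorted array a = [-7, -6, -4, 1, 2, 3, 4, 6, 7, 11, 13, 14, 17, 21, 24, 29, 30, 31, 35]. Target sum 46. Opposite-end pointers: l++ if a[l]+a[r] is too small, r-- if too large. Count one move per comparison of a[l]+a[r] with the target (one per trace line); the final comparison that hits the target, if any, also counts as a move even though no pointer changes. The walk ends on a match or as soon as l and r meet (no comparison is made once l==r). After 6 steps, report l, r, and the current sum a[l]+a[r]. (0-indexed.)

l=0 r=18: -7+35=28 <46, l++
l=1 r=18: -6+35=29 <46, l++
l=2 r=18: -4+35=31 <46, l++
l=3 r=18: 1+35=36 <46, l++
l=4 r=18: 2+35=37 <46, l++
l=5 r=18: 3+35=38 <46, l++

l=6, r=18, sum=39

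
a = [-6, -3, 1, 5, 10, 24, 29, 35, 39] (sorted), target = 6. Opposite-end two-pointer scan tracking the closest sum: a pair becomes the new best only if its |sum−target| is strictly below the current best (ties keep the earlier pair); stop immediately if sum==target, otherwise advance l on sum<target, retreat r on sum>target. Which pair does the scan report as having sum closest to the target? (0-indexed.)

pair (1, 5) with sum 6 (|Δ|=0)

l=0 r=8: -6+39=33 d=27 *, r--
l=0 r=7: -6+35=29 d=23 *, r--
l=0 r=6: -6+29=23 d=17 *, r--
l=0 r=5: -6+24=18 d=12 *, r--
l=0 r=4: -6+10=4 d=2 *, l++
l=1 r=4: -3+10=7 d=1 *, r--
l=1 r=3: -3+5=2 d=4, l++
l=2 r=3: 1+5=6 d=0 *, stop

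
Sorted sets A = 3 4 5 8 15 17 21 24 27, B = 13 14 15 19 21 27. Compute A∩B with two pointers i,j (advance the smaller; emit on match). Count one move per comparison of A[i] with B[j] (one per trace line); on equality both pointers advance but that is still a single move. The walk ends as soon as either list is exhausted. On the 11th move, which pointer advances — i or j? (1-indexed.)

i=1 j=1: 3<13, i++
i=2 j=1: 4<13, i++
i=3 j=1: 5<13, i++
i=4 j=1: 8<13, i++
i=5 j=1: 15>13, j++
i=5 j=2: 15>14, j++
i=5 j=3: 15==15 emit, i++,j++
i=6 j=4: 17<19, i++
i=7 j=4: 21>19, j++
i=7 j=5: 21==21 emit, i++,j++
i=8 j=6: 24<27, i++

i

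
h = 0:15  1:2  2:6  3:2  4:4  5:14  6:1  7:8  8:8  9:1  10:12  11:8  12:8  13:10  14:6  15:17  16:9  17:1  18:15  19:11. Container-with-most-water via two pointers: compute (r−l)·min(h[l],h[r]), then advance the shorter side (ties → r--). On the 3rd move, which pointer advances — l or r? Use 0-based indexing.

r

l=0 r=19: min(15,11)*19=209 best=209 *, r--
l=0 r=18: min(15,15)*18=270 best=270 *, r--
l=0 r=17: min(15,1)*17=17 best=270, r--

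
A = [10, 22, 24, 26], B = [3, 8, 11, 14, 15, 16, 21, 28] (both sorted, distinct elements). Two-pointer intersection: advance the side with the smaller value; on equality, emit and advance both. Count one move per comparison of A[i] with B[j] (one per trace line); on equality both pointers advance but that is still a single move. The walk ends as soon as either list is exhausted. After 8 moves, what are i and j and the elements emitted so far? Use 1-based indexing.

i=1 j=1: 10>3, j++
i=1 j=2: 10>8, j++
i=1 j=3: 10<11, i++
i=2 j=3: 22>11, j++
i=2 j=4: 22>14, j++
i=2 j=5: 22>15, j++
i=2 j=6: 22>16, j++
i=2 j=7: 22>21, j++

i=2, j=8, emitted=[]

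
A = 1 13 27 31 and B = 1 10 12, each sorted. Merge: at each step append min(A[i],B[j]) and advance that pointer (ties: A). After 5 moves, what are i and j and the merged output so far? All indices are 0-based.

i=2, j=3, merged so far=[1, 1, 10, 12, 13]

[i=0,j=0] A[i]=1<=B[j]=1 take 1 → i++
[i=1,j=0] A[i]=13>B[j]=1 take 1 → j++
[i=1,j=1] A[i]=13>B[j]=10 take 10 → j++
[i=1,j=2] A[i]=13>B[j]=12 take 12 → j++
[i=1,j=3] B done, take A[i]=13 → i++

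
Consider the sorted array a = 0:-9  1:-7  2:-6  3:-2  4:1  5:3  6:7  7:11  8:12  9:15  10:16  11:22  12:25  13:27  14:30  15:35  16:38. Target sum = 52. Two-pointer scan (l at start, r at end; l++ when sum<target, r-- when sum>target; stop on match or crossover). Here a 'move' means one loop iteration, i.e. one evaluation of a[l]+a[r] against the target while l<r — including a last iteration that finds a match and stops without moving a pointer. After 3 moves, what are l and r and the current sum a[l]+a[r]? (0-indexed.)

l=3, r=16, sum=36

[0,16] -9+38=29 <52 → l++
[1,16] -7+38=31 <52 → l++
[2,16] -6+38=32 <52 → l++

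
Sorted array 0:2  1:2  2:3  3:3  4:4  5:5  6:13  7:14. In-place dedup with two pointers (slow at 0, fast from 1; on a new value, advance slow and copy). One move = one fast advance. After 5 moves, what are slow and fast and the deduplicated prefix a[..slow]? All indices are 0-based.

slow=0 fast=1: a[fast]=2=a[slow] dup, fast++
slow=0 fast=2: a[fast]=3≠a[slow]=2 write a[1]=3, slow++,fast++
slow=1 fast=3: a[fast]=3=a[slow] dup, fast++
slow=1 fast=4: a[fast]=4≠a[slow]=3 write a[2]=4, slow++,fast++
slow=2 fast=5: a[fast]=5≠a[slow]=4 write a[3]=5, slow++,fast++

slow=3, fast=6, prefix=[2, 3, 4, 5]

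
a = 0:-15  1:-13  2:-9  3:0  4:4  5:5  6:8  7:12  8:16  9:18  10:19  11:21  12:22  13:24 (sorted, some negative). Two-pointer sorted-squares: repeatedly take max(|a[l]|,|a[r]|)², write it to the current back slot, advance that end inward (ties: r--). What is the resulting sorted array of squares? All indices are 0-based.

l=0 r=13: |-15|<=|24| out[13]=576, r--
l=0 r=12: |-15|<=|22| out[12]=484, r--
l=0 r=11: |-15|<=|21| out[11]=441, r--
l=0 r=10: |-15|<=|19| out[10]=361, r--
l=0 r=9: |-15|<=|18| out[9]=324, r--
l=0 r=8: |-15|<=|16| out[8]=256, r--
l=0 r=7: |-15|>|12| out[7]=225, l++
l=1 r=7: |-13|>|12| out[6]=169, l++
l=2 r=7: |-9|<=|12| out[5]=144, r--
l=2 r=6: |-9|>|8| out[4]=81, l++
l=3 r=6: |0|<=|8| out[3]=64, r--
l=3 r=5: |0|<=|5| out[2]=25, r--
l=3 r=4: |0|<=|4| out[1]=16, r--
l=3 r=3: |0|<=|0| out[0]=0, r--

[0, 16, 25, 64, 81, 144, 169, 225, 256, 324, 361, 441, 484, 576]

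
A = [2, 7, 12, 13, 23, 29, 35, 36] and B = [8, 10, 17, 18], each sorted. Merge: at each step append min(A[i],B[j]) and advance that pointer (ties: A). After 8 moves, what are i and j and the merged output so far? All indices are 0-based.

[i=0,j=0] A[i]=2<=B[j]=8 take 2 → i++
[i=1,j=0] A[i]=7<=B[j]=8 take 7 → i++
[i=2,j=0] A[i]=12>B[j]=8 take 8 → j++
[i=2,j=1] A[i]=12>B[j]=10 take 10 → j++
[i=2,j=2] A[i]=12<=B[j]=17 take 12 → i++
[i=3,j=2] A[i]=13<=B[j]=17 take 13 → i++
[i=4,j=2] A[i]=23>B[j]=17 take 17 → j++
[i=4,j=3] A[i]=23>B[j]=18 take 18 → j++

i=4, j=4, merged so far=[2, 7, 8, 10, 12, 13, 17, 18]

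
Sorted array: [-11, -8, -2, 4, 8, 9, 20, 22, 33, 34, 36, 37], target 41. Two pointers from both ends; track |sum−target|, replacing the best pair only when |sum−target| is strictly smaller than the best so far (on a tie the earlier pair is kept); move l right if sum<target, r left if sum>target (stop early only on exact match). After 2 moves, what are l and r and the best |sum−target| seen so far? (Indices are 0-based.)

l=2, r=11, best |Δ|=12

[0,11] -11+37=26 d=15 * → l++
[1,11] -8+37=29 d=12 * → l++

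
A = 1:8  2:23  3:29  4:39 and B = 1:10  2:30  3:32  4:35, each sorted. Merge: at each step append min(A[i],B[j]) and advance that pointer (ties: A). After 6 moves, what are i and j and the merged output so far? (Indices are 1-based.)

i=1 j=1: A[i]=8<=B[j]=10 take 8, i++
i=2 j=1: A[i]=23>B[j]=10 take 10, j++
i=2 j=2: A[i]=23<=B[j]=30 take 23, i++
i=3 j=2: A[i]=29<=B[j]=30 take 29, i++
i=4 j=2: A[i]=39>B[j]=30 take 30, j++
i=4 j=3: A[i]=39>B[j]=32 take 32, j++

i=4, j=4, merged so far=[8, 10, 23, 29, 30, 32]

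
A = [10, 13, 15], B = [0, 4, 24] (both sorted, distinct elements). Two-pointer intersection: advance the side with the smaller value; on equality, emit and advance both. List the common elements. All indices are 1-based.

[i=1,j=1] 10>0 → j++
[i=1,j=2] 10>4 → j++
[i=1,j=3] 10<24 → i++
[i=2,j=3] 13<24 → i++
[i=3,j=3] 15<24 → i++

intersection = []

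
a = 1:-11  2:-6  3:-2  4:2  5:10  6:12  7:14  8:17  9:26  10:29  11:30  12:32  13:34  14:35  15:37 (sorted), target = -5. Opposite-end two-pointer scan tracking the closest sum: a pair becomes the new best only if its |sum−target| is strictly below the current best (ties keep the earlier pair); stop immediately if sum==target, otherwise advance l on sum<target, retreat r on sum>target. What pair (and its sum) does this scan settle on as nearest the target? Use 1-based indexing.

[1,15] -11+37=26 d=31 * → r--
[1,14] -11+35=24 d=29 * → r--
[1,13] -11+34=23 d=28 * → r--
[1,12] -11+32=21 d=26 * → r--
[1,11] -11+30=19 d=24 * → r--
[1,10] -11+29=18 d=23 * → r--
[1,9] -11+26=15 d=20 * → r--
[1,8] -11+17=6 d=11 * → r--
[1,7] -11+14=3 d=8 * → r--
[1,6] -11+12=1 d=6 * → r--
[1,5] -11+10=-1 d=4 * → r--
[1,4] -11+2=-9 d=4 → l++
[2,4] -6+2=-4 d=1 * → r--
[2,3] -6+-2=-8 d=3 → l++

pair (-6, 2) with sum -4 (|Δ|=1)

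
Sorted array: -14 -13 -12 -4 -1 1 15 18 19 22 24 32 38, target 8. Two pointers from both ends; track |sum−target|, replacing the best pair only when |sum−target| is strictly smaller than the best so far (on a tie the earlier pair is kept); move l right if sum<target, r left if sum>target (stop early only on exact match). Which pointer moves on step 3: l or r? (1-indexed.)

r

[1,13] -14+38=24 d=16 * → r--
[1,12] -14+32=18 d=10 * → r--
[1,11] -14+24=10 d=2 * → r--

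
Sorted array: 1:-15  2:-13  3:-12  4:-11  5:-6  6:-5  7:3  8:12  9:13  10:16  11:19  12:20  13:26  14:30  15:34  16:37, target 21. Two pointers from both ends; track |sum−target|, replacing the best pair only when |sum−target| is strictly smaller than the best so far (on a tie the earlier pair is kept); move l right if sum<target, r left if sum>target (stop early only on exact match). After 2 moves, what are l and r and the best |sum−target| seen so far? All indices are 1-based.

l=1 r=16: -15+37=22 d=1 *, r--
l=1 r=15: -15+34=19 d=2, l++

l=2, r=15, best |Δ|=1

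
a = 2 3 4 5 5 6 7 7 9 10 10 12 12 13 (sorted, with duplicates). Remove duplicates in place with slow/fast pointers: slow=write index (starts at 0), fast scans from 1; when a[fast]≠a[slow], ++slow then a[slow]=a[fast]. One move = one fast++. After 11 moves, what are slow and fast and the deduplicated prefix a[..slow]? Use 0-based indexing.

slow=8, fast=12, prefix=[2, 3, 4, 5, 6, 7, 9, 10, 12]

(s=0,f=1) a[fast]=3≠a[slow]=2 write a[1]=3 → slow++,fast++
(s=1,f=2) a[fast]=4≠a[slow]=3 write a[2]=4 → slow++,fast++
(s=2,f=3) a[fast]=5≠a[slow]=4 write a[3]=5 → slow++,fast++
(s=3,f=4) a[fast]=5=a[slow] dup → fast++
(s=3,f=5) a[fast]=6≠a[slow]=5 write a[4]=6 → slow++,fast++
(s=4,f=6) a[fast]=7≠a[slow]=6 write a[5]=7 → slow++,fast++
(s=5,f=7) a[fast]=7=a[slow] dup → fast++
(s=5,f=8) a[fast]=9≠a[slow]=7 write a[6]=9 → slow++,fast++
(s=6,f=9) a[fast]=10≠a[slow]=9 write a[7]=10 → slow++,fast++
(s=7,f=10) a[fast]=10=a[slow] dup → fast++
(s=7,f=11) a[fast]=12≠a[slow]=10 write a[8]=12 → slow++,fast++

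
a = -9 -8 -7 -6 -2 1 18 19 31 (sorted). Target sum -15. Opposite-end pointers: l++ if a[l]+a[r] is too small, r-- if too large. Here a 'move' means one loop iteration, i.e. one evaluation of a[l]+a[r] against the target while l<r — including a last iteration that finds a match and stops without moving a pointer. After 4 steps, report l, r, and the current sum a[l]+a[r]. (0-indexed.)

l=0, r=4, sum=-11

l=0 r=8: -9+31=22 >-15, r--
l=0 r=7: -9+19=10 >-15, r--
l=0 r=6: -9+18=9 >-15, r--
l=0 r=5: -9+1=-8 >-15, r--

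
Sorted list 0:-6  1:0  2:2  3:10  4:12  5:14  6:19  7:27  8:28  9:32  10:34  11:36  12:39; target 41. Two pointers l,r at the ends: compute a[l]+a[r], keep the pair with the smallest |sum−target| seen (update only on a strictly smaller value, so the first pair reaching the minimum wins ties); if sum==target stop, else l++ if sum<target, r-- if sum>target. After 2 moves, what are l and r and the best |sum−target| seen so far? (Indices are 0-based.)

l=2, r=12, best |Δ|=2

l=0 r=12: -6+39=33 d=8 *, l++
l=1 r=12: 0+39=39 d=2 *, l++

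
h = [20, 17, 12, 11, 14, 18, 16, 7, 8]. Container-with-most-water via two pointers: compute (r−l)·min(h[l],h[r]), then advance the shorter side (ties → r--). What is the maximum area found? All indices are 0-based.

max area = 96

[0,8] min(20,8)*8=64 best=64 * → r--
[0,7] min(20,7)*7=49 best=64 → r--
[0,6] min(20,16)*6=96 best=96 * → r--
[0,5] min(20,18)*5=90 best=96 → r--
[0,4] min(20,14)*4=56 best=96 → r--
[0,3] min(20,11)*3=33 best=96 → r--
[0,2] min(20,12)*2=24 best=96 → r--
[0,1] min(20,17)*1=17 best=96 → r--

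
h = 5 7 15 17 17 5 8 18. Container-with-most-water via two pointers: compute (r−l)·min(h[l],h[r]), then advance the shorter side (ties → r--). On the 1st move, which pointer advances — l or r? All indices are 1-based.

l

l=1 r=8: min(5,18)*7=35 best=35 *, l++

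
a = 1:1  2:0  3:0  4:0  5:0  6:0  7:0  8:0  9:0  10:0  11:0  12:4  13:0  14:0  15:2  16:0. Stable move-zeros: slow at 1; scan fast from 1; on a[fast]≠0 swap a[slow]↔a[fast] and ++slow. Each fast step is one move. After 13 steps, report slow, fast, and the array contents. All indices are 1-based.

slow=3, fast=14, a=[1, 4, 0, 0, 0, 0, 0, 0, 0, 0, 0, 0, 0, 0, 2, 0]

slow=1 fast=1: a[fast]=1≠0 swap→a[1]=1, slow++,fast++
slow=2 fast=2: a[fast]=0, fast++
slow=2 fast=3: a[fast]=0, fast++
slow=2 fast=4: a[fast]=0, fast++
slow=2 fast=5: a[fast]=0, fast++
slow=2 fast=6: a[fast]=0, fast++
slow=2 fast=7: a[fast]=0, fast++
slow=2 fast=8: a[fast]=0, fast++
slow=2 fast=9: a[fast]=0, fast++
slow=2 fast=10: a[fast]=0, fast++
slow=2 fast=11: a[fast]=0, fast++
slow=2 fast=12: a[fast]=4≠0 swap→a[2]=4, slow++,fast++
slow=3 fast=13: a[fast]=0, fast++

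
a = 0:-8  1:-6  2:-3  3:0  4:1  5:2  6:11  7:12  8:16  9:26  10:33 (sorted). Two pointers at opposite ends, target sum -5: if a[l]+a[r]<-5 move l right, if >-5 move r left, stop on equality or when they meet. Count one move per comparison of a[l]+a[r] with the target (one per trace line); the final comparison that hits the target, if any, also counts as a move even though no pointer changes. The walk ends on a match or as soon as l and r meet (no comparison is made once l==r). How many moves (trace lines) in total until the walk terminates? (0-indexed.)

8 moves

[0,10] -8+33=25 >-5 → r--
[0,9] -8+26=18 >-5 → r--
[0,8] -8+16=8 >-5 → r--
[0,7] -8+12=4 >-5 → r--
[0,6] -8+11=3 >-5 → r--
[0,5] -8+2=-6 <-5 → l++
[1,5] -6+2=-4 >-5 → r--
[1,4] -6+1=-5 → found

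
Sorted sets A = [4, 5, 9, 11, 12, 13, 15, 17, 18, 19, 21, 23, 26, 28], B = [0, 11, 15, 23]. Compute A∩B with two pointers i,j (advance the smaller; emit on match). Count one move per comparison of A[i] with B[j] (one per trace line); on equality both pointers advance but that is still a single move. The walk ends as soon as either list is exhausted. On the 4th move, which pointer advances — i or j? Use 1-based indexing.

i

[i=1,j=1] 4>0 → j++
[i=1,j=2] 4<11 → i++
[i=2,j=2] 5<11 → i++
[i=3,j=2] 9<11 → i++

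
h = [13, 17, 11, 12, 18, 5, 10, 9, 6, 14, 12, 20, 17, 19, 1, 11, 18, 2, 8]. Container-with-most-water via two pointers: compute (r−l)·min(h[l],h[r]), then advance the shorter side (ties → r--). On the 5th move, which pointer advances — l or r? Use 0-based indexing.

[0,18] min(13,8)*18=144 best=144 * → r--
[0,17] min(13,2)*17=34 best=144 → r--
[0,16] min(13,18)*16=208 best=208 * → l++
[1,16] min(17,18)*15=255 best=255 * → l++
[2,16] min(11,18)*14=154 best=255 → l++

l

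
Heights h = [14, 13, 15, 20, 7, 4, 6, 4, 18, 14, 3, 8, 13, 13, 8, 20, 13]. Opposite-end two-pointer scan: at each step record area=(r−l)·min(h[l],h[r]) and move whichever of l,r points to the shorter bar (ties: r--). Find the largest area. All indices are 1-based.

max area = 240

[1,17] min(14,13)*16=208 best=208 * → r--
[1,16] min(14,20)*15=210 best=210 * → l++
[2,16] min(13,20)*14=182 best=210 → l++
[3,16] min(15,20)*13=195 best=210 → l++
[4,16] min(20,20)*12=240 best=240 * → r--
[4,15] min(20,8)*11=88 best=240 → r--
[4,14] min(20,13)*10=130 best=240 → r--
[4,13] min(20,13)*9=117 best=240 → r--
[4,12] min(20,8)*8=64 best=240 → r--
[4,11] min(20,3)*7=21 best=240 → r--
[4,10] min(20,14)*6=84 best=240 → r--
[4,9] min(20,18)*5=90 best=240 → r--
[4,8] min(20,4)*4=16 best=240 → r--
[4,7] min(20,6)*3=18 best=240 → r--
[4,6] min(20,4)*2=8 best=240 → r--
[4,5] min(20,7)*1=7 best=240 → r--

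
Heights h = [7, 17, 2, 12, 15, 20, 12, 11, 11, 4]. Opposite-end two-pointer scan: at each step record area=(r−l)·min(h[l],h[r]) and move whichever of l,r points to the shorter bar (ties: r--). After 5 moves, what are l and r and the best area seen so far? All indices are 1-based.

l=2, r=6, best area=77

l=1 r=10: min(7,4)*9=36 best=36 *, r--
l=1 r=9: min(7,11)*8=56 best=56 *, l++
l=2 r=9: min(17,11)*7=77 best=77 *, r--
l=2 r=8: min(17,11)*6=66 best=77, r--
l=2 r=7: min(17,12)*5=60 best=77, r--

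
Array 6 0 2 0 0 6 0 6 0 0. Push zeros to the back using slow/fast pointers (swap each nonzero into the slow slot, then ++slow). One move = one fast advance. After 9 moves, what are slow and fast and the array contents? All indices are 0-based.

slow=4, fast=9, a=[6, 2, 6, 6, 0, 0, 0, 0, 0, 0]

(s=0,f=0) a[fast]=6≠0 swap→a[0]=6 → slow++,fast++
(s=1,f=1) a[fast]=0 → fast++
(s=1,f=2) a[fast]=2≠0 swap→a[1]=2 → slow++,fast++
(s=2,f=3) a[fast]=0 → fast++
(s=2,f=4) a[fast]=0 → fast++
(s=2,f=5) a[fast]=6≠0 swap→a[2]=6 → slow++,fast++
(s=3,f=6) a[fast]=0 → fast++
(s=3,f=7) a[fast]=6≠0 swap→a[3]=6 → slow++,fast++
(s=4,f=8) a[fast]=0 → fast++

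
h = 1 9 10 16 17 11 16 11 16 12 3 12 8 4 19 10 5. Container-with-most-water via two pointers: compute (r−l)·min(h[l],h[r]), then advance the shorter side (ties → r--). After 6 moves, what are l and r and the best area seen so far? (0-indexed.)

l=4, r=14, best area=176

[0,16] min(1,5)*16=16 best=16 * → l++
[1,16] min(9,5)*15=75 best=75 * → r--
[1,15] min(9,10)*14=126 best=126 * → l++
[2,15] min(10,10)*13=130 best=130 * → r--
[2,14] min(10,19)*12=120 best=130 → l++
[3,14] min(16,19)*11=176 best=176 * → l++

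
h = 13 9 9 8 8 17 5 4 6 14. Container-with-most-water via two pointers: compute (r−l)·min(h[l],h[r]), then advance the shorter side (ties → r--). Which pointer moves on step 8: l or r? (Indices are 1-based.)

r

l=1 r=10: min(13,14)*9=117 best=117 *, l++
l=2 r=10: min(9,14)*8=72 best=117, l++
l=3 r=10: min(9,14)*7=63 best=117, l++
l=4 r=10: min(8,14)*6=48 best=117, l++
l=5 r=10: min(8,14)*5=40 best=117, l++
l=6 r=10: min(17,14)*4=56 best=117, r--
l=6 r=9: min(17,6)*3=18 best=117, r--
l=6 r=8: min(17,4)*2=8 best=117, r--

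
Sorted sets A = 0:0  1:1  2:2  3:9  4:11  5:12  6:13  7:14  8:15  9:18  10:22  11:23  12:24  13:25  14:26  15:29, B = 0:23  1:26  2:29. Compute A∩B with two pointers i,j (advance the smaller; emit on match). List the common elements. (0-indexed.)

[i=0,j=0] 0<23 → i++
[i=1,j=0] 1<23 → i++
[i=2,j=0] 2<23 → i++
[i=3,j=0] 9<23 → i++
[i=4,j=0] 11<23 → i++
[i=5,j=0] 12<23 → i++
[i=6,j=0] 13<23 → i++
[i=7,j=0] 14<23 → i++
[i=8,j=0] 15<23 → i++
[i=9,j=0] 18<23 → i++
[i=10,j=0] 22<23 → i++
[i=11,j=0] 23==23 emit → i++,j++
[i=12,j=1] 24<26 → i++
[i=13,j=1] 25<26 → i++
[i=14,j=1] 26==26 emit → i++,j++
[i=15,j=2] 29==29 emit → i++,j++

intersection = [23, 26, 29]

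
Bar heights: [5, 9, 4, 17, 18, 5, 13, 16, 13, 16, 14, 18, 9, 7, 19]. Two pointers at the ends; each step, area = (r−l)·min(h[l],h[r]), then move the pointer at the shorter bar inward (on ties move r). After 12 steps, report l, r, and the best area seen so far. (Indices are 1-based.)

l=1 r=15: min(5,19)*14=70 best=70 *, l++
l=2 r=15: min(9,19)*13=117 best=117 *, l++
l=3 r=15: min(4,19)*12=48 best=117, l++
l=4 r=15: min(17,19)*11=187 best=187 *, l++
l=5 r=15: min(18,19)*10=180 best=187, l++
l=6 r=15: min(5,19)*9=45 best=187, l++
l=7 r=15: min(13,19)*8=104 best=187, l++
l=8 r=15: min(16,19)*7=112 best=187, l++
l=9 r=15: min(13,19)*6=78 best=187, l++
l=10 r=15: min(16,19)*5=80 best=187, l++
l=11 r=15: min(14,19)*4=56 best=187, l++
l=12 r=15: min(18,19)*3=54 best=187, l++

l=13, r=15, best area=187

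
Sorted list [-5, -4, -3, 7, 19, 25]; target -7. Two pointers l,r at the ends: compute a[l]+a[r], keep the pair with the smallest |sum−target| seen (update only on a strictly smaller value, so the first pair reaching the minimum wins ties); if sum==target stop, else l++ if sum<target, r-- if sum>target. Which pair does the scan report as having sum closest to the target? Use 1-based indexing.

pair (-4, -3) with sum -7 (|Δ|=0)

l=1 r=6: -5+25=20 d=27 *, r--
l=1 r=5: -5+19=14 d=21 *, r--
l=1 r=4: -5+7=2 d=9 *, r--
l=1 r=3: -5+-3=-8 d=1 *, l++
l=2 r=3: -4+-3=-7 d=0 *, stop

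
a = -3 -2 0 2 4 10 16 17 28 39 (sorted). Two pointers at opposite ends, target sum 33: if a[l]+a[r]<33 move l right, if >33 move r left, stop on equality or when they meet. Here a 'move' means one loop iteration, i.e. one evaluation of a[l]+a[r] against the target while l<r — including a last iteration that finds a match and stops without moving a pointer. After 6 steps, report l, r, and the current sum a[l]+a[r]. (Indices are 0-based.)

l=0 r=9: -3+39=36 >33, r--
l=0 r=8: -3+28=25 <33, l++
l=1 r=8: -2+28=26 <33, l++
l=2 r=8: 0+28=28 <33, l++
l=3 r=8: 2+28=30 <33, l++
l=4 r=8: 4+28=32 <33, l++

l=5, r=8, sum=38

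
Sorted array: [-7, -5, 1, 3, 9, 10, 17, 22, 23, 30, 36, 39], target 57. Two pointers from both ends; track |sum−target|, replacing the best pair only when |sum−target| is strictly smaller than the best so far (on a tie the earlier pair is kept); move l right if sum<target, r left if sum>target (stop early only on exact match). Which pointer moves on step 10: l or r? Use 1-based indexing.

l

l=1 r=12: -7+39=32 d=25 *, l++
l=2 r=12: -5+39=34 d=23 *, l++
l=3 r=12: 1+39=40 d=17 *, l++
l=4 r=12: 3+39=42 d=15 *, l++
l=5 r=12: 9+39=48 d=9 *, l++
l=6 r=12: 10+39=49 d=8 *, l++
l=7 r=12: 17+39=56 d=1 *, l++
l=8 r=12: 22+39=61 d=4, r--
l=8 r=11: 22+36=58 d=1, r--
l=8 r=10: 22+30=52 d=5, l++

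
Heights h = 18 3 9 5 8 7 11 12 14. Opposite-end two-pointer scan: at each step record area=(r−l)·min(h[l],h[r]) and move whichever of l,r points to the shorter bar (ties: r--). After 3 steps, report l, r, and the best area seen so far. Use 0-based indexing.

l=0, r=5, best area=112

l=0 r=8: min(18,14)*8=112 best=112 *, r--
l=0 r=7: min(18,12)*7=84 best=112, r--
l=0 r=6: min(18,11)*6=66 best=112, r--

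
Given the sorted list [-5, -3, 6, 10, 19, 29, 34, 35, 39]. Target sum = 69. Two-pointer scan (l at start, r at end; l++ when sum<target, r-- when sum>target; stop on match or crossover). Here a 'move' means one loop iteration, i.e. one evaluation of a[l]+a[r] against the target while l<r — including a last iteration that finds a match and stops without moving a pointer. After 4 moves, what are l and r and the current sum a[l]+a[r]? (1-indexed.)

l=5, r=9, sum=58

l=1 r=9: -5+39=34 <69, l++
l=2 r=9: -3+39=36 <69, l++
l=3 r=9: 6+39=45 <69, l++
l=4 r=9: 10+39=49 <69, l++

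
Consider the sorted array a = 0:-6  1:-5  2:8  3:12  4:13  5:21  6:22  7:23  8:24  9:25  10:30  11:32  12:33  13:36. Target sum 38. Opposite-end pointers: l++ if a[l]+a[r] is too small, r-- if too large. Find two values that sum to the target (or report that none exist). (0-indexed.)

(8, 30)

[0,13] -6+36=30 <38 → l++
[1,13] -5+36=31 <38 → l++
[2,13] 8+36=44 >38 → r--
[2,12] 8+33=41 >38 → r--
[2,11] 8+32=40 >38 → r--
[2,10] 8+30=38 → found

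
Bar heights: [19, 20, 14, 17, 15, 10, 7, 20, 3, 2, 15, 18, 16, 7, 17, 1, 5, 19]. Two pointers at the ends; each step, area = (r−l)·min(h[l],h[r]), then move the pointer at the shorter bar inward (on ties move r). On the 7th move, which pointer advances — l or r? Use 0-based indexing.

l=0 r=17: min(19,19)*17=323 best=323 *, r--
l=0 r=16: min(19,5)*16=80 best=323, r--
l=0 r=15: min(19,1)*15=15 best=323, r--
l=0 r=14: min(19,17)*14=238 best=323, r--
l=0 r=13: min(19,7)*13=91 best=323, r--
l=0 r=12: min(19,16)*12=192 best=323, r--
l=0 r=11: min(19,18)*11=198 best=323, r--

r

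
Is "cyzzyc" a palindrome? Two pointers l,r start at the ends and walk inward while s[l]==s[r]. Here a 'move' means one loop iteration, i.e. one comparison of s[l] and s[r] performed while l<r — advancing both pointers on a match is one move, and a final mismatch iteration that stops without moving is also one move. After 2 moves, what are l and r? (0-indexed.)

l=2, r=3

[0,5] 'c'=='c' → l++,r--
[1,4] 'y'=='y' → l++,r--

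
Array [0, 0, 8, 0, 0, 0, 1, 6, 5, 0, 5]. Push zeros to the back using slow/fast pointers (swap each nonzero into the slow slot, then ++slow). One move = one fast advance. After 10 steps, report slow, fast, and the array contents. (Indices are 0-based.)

slow=0 fast=0: a[fast]=0, fast++
slow=0 fast=1: a[fast]=0, fast++
slow=0 fast=2: a[fast]=8≠0 swap→a[0]=8, slow++,fast++
slow=1 fast=3: a[fast]=0, fast++
slow=1 fast=4: a[fast]=0, fast++
slow=1 fast=5: a[fast]=0, fast++
slow=1 fast=6: a[fast]=1≠0 swap→a[1]=1, slow++,fast++
slow=2 fast=7: a[fast]=6≠0 swap→a[2]=6, slow++,fast++
slow=3 fast=8: a[fast]=5≠0 swap→a[3]=5, slow++,fast++
slow=4 fast=9: a[fast]=0, fast++

slow=4, fast=10, a=[8, 1, 6, 5, 0, 0, 0, 0, 0, 0, 5]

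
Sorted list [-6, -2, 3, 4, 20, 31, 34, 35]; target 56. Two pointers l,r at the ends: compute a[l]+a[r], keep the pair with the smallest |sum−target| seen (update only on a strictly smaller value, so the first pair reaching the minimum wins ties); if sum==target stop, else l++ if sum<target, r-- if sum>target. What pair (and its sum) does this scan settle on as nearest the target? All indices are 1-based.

pair (20, 35) with sum 55 (|Δ|=1)

l=1 r=8: -6+35=29 d=27 *, l++
l=2 r=8: -2+35=33 d=23 *, l++
l=3 r=8: 3+35=38 d=18 *, l++
l=4 r=8: 4+35=39 d=17 *, l++
l=5 r=8: 20+35=55 d=1 *, l++
l=6 r=8: 31+35=66 d=10, r--
l=6 r=7: 31+34=65 d=9, r--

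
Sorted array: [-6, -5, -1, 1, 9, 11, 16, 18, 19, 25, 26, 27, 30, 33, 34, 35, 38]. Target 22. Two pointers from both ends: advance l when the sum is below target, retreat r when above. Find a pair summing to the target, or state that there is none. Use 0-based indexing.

(-5, 27)

l=0 r=16: -6+38=32 >22, r--
l=0 r=15: -6+35=29 >22, r--
l=0 r=14: -6+34=28 >22, r--
l=0 r=13: -6+33=27 >22, r--
l=0 r=12: -6+30=24 >22, r--
l=0 r=11: -6+27=21 <22, l++
l=1 r=11: -5+27=22, found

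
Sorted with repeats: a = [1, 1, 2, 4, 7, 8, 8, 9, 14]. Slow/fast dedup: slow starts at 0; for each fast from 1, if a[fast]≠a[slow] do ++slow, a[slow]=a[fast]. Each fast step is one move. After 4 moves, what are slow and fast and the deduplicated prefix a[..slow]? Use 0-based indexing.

slow=3, fast=5, prefix=[1, 2, 4, 7]

(s=0,f=1) a[fast]=1=a[slow] dup → fast++
(s=0,f=2) a[fast]=2≠a[slow]=1 write a[1]=2 → slow++,fast++
(s=1,f=3) a[fast]=4≠a[slow]=2 write a[2]=4 → slow++,fast++
(s=2,f=4) a[fast]=7≠a[slow]=4 write a[3]=7 → slow++,fast++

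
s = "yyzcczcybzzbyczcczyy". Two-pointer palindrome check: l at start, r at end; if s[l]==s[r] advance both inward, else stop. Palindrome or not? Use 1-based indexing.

l=1 r=20: 'y'=='y', l++,r--
l=2 r=19: 'y'=='y', l++,r--
l=3 r=18: 'z'=='z', l++,r--
l=4 r=17: 'c'=='c', l++,r--
l=5 r=16: 'c'=='c', l++,r--
l=6 r=15: 'z'=='z', l++,r--
l=7 r=14: 'c'=='c', l++,r--
l=8 r=13: 'y'=='y', l++,r--
l=9 r=12: 'b'=='b', l++,r--
l=10 r=11: 'z'=='z', l++,r--

palindrome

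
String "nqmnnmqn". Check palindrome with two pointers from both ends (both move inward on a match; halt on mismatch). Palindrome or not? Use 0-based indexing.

l=0 r=7: 'n'=='n', l++,r--
l=1 r=6: 'q'=='q', l++,r--
l=2 r=5: 'm'=='m', l++,r--
l=3 r=4: 'n'=='n', l++,r--

palindrome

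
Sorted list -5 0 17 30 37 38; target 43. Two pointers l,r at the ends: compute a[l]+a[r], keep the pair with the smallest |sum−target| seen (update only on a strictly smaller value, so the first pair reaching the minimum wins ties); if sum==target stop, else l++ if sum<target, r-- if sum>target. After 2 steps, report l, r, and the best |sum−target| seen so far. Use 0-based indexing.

[0,5] -5+38=33 d=10 * → l++
[1,5] 0+38=38 d=5 * → l++

l=2, r=5, best |Δ|=5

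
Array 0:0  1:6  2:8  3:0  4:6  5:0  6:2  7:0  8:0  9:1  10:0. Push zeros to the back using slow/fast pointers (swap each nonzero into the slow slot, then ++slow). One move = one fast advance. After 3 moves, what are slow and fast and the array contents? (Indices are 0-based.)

slow=0 fast=0: a[fast]=0, fast++
slow=0 fast=1: a[fast]=6≠0 swap→a[0]=6, slow++,fast++
slow=1 fast=2: a[fast]=8≠0 swap→a[1]=8, slow++,fast++

slow=2, fast=3, a=[6, 8, 0, 0, 6, 0, 2, 0, 0, 1, 0]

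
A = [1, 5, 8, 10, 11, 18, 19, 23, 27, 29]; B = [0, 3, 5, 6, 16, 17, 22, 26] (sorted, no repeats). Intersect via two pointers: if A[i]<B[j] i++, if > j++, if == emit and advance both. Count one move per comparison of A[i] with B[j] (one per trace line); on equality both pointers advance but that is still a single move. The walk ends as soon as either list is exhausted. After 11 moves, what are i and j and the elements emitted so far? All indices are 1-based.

i=7, j=7, emitted=[5]

i=1 j=1: 1>0, j++
i=1 j=2: 1<3, i++
i=2 j=2: 5>3, j++
i=2 j=3: 5==5 emit, i++,j++
i=3 j=4: 8>6, j++
i=3 j=5: 8<16, i++
i=4 j=5: 10<16, i++
i=5 j=5: 11<16, i++
i=6 j=5: 18>16, j++
i=6 j=6: 18>17, j++
i=6 j=7: 18<22, i++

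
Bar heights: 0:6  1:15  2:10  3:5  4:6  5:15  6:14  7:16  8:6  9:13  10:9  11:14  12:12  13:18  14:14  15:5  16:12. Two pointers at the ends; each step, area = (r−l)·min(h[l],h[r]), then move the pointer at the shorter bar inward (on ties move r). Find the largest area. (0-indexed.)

max area = 182

l=0 r=16: min(6,12)*16=96 best=96 *, l++
l=1 r=16: min(15,12)*15=180 best=180 *, r--
l=1 r=15: min(15,5)*14=70 best=180, r--
l=1 r=14: min(15,14)*13=182 best=182 *, r--
l=1 r=13: min(15,18)*12=180 best=182, l++
l=2 r=13: min(10,18)*11=110 best=182, l++
l=3 r=13: min(5,18)*10=50 best=182, l++
l=4 r=13: min(6,18)*9=54 best=182, l++
l=5 r=13: min(15,18)*8=120 best=182, l++
l=6 r=13: min(14,18)*7=98 best=182, l++
l=7 r=13: min(16,18)*6=96 best=182, l++
l=8 r=13: min(6,18)*5=30 best=182, l++
l=9 r=13: min(13,18)*4=52 best=182, l++
l=10 r=13: min(9,18)*3=27 best=182, l++
l=11 r=13: min(14,18)*2=28 best=182, l++
l=12 r=13: min(12,18)*1=12 best=182, l++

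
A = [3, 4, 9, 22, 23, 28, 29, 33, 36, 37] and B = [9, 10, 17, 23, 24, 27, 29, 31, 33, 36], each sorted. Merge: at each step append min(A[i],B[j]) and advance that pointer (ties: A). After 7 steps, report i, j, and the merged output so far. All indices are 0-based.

i=0 j=0: A[i]=3<=B[j]=9 take 3, i++
i=1 j=0: A[i]=4<=B[j]=9 take 4, i++
i=2 j=0: A[i]=9<=B[j]=9 take 9, i++
i=3 j=0: A[i]=22>B[j]=9 take 9, j++
i=3 j=1: A[i]=22>B[j]=10 take 10, j++
i=3 j=2: A[i]=22>B[j]=17 take 17, j++
i=3 j=3: A[i]=22<=B[j]=23 take 22, i++

i=4, j=3, merged so far=[3, 4, 9, 9, 10, 17, 22]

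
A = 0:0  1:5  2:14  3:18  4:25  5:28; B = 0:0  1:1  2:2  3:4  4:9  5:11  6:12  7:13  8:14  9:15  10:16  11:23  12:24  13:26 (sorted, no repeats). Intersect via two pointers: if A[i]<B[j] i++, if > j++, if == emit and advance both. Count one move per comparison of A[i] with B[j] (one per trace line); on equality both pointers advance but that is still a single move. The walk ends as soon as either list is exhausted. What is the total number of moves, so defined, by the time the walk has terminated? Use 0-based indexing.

17 moves

i=0 j=0: 0==0 emit, i++,j++
i=1 j=1: 5>1, j++
i=1 j=2: 5>2, j++
i=1 j=3: 5>4, j++
i=1 j=4: 5<9, i++
i=2 j=4: 14>9, j++
i=2 j=5: 14>11, j++
i=2 j=6: 14>12, j++
i=2 j=7: 14>13, j++
i=2 j=8: 14==14 emit, i++,j++
i=3 j=9: 18>15, j++
i=3 j=10: 18>16, j++
i=3 j=11: 18<23, i++
i=4 j=11: 25>23, j++
i=4 j=12: 25>24, j++
i=4 j=13: 25<26, i++
i=5 j=13: 28>26, j++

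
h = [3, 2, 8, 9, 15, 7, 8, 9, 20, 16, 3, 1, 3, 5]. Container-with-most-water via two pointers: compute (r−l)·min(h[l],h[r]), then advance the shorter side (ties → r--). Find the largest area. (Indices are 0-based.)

[0,13] min(3,5)*13=39 best=39 * → l++
[1,13] min(2,5)*12=24 best=39 → l++
[2,13] min(8,5)*11=55 best=55 * → r--
[2,12] min(8,3)*10=30 best=55 → r--
[2,11] min(8,1)*9=9 best=55 → r--
[2,10] min(8,3)*8=24 best=55 → r--
[2,9] min(8,16)*7=56 best=56 * → l++
[3,9] min(9,16)*6=54 best=56 → l++
[4,9] min(15,16)*5=75 best=75 * → l++
[5,9] min(7,16)*4=28 best=75 → l++
[6,9] min(8,16)*3=24 best=75 → l++
[7,9] min(9,16)*2=18 best=75 → l++
[8,9] min(20,16)*1=16 best=75 → r--

max area = 75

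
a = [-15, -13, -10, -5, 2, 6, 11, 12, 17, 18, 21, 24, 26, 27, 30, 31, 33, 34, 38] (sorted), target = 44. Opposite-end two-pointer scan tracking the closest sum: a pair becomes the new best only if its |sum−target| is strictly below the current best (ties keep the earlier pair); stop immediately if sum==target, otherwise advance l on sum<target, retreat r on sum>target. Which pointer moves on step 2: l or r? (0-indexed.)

l

[0,18] -15+38=23 d=21 * → l++
[1,18] -13+38=25 d=19 * → l++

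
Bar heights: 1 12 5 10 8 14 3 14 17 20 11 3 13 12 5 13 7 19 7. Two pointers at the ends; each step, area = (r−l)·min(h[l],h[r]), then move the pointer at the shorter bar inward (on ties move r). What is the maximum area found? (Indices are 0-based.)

max area = 192

[0,18] min(1,7)*18=18 best=18 * → l++
[1,18] min(12,7)*17=119 best=119 * → r--
[1,17] min(12,19)*16=192 best=192 * → l++
[2,17] min(5,19)*15=75 best=192 → l++
[3,17] min(10,19)*14=140 best=192 → l++
[4,17] min(8,19)*13=104 best=192 → l++
[5,17] min(14,19)*12=168 best=192 → l++
[6,17] min(3,19)*11=33 best=192 → l++
[7,17] min(14,19)*10=140 best=192 → l++
[8,17] min(17,19)*9=153 best=192 → l++
[9,17] min(20,19)*8=152 best=192 → r--
[9,16] min(20,7)*7=49 best=192 → r--
[9,15] min(20,13)*6=78 best=192 → r--
[9,14] min(20,5)*5=25 best=192 → r--
[9,13] min(20,12)*4=48 best=192 → r--
[9,12] min(20,13)*3=39 best=192 → r--
[9,11] min(20,3)*2=6 best=192 → r--
[9,10] min(20,11)*1=11 best=192 → r--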